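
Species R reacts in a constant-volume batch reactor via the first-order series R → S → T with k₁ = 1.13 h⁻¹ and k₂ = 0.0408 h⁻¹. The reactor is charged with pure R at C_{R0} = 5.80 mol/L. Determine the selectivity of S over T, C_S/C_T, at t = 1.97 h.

18.1

Solving the coupled first-order balances gives C_S(t) = [k₁/(k₂−k₁)]·C_{R0}·(e^(−k₁t) − e^(−k₂t)).
e^(−k₁t) = e^(−1.13×1.97) = e^(−2.226) = 0.1079; e^(−k₂t) = e^(−0.08038) = 0.9228.
C_S = 1.13×5.80/(0.0408−1.13) × (0.1079−0.9228) = (-6.017)×(-0.8148) = 4.903 mol/L.
C_R = C_{R0}e^(−k₁t) = 0.6261 mol/L, so C_T = C_{R0}−C_R−C_S = 0.2709 mol/L; C_S/C_T = 18.1.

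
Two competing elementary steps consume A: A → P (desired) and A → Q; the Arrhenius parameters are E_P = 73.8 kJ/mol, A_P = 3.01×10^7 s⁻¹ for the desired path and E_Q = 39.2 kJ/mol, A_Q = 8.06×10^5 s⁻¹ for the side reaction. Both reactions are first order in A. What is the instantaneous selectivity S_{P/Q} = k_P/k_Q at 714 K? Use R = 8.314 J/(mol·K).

0.110

k_P/k_Q = (A_P/A_Q)·exp[−(E_P−E_Q)/(RT)] = (A_P/A_Q)·exp[(E_Q−E_P)/(RT)].
(E_Q−E_P)/(RT) = (39.2−73.8)×10³/(8.314×714) = -34600/5936 = -5.829.
k_P/k_Q = (3.01×10^7/8.06×10^5)·exp(-5.829) = 37.34 × 0.002942 = 0.110.
Since E_P > E_Q, raising the temperature improves selectivity toward P.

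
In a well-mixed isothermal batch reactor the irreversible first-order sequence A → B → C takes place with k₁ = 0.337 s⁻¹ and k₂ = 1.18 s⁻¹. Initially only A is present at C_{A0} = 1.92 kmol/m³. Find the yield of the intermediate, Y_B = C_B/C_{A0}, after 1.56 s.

0.173

For first-order series with pure A initially, C_B(t) = k₁C_{A0}/(k₂−k₁)·(e^(−k₁t) − e^(−k₂t)).
e^(−k₁t) = e^(−0.337×1.56) = e^(−0.5257) = 0.5911; e^(−k₂t) = e^(−1.841) = 0.1587.
C_B = 0.337×1.92/(1.18−0.337) × (0.5911−0.1587) = 0.7675×0.4324 = 0.3319 kmol/m³.
Y_B = C_B/C_{A0} = 0.3319/1.92 = 0.173.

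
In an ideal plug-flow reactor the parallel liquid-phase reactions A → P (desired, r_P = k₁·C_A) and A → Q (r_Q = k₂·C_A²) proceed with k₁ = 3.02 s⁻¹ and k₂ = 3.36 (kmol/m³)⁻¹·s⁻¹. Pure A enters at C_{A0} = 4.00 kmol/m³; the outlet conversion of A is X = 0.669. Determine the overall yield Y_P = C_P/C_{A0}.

0.178

C_A = C_{A0}(1−X) = 1.324 kmol/m³.
Along a PFR/batch, dC_P/dC_A = −r_P/(r_P+r_Q) = −k₁/(k₁+k₂·C_A).
Integrating from C_{A0} to C_A: C_P = (3.02/3.36)·ln[(3.02+3.36·4.00)/(3.02+3.36·1.32)] = 0.8988·ln(16.46/7.469) = 0.7103 kmol/m³.
Y_P = C_P/C_{A0} = 0.7103/4.00 = 0.178.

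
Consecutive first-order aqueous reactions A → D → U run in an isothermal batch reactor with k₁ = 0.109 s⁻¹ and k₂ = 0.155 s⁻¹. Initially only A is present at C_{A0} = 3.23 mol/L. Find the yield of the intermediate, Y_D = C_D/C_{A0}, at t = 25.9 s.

0.0980

For first-order series with pure A initially, C_D(t) = k₁C_{A0}/(k₂−k₁)·(e^(−k₁t) − e^(−k₂t)).
e^(−k₁t) = e^(−0.109×25.9) = e^(−2.823) = 0.05942; e^(−k₂t) = e^(−4.014) = 0.01805.
C_D = 0.109×3.23/(0.155−0.109) × (0.05942−0.01805) = 7.654×0.04137 = 0.3166 mol/L.
Y_D = C_D/C_{A0} = 0.3166/3.23 = 0.0980.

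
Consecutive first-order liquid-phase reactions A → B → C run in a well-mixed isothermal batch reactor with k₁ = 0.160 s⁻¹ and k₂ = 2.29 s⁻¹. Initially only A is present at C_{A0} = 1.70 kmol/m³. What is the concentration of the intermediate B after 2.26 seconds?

0.0882 kmol/m³

For first-order series with pure A initially, C_B(t) = k₁C_{A0}/(k₂−k₁)·(e^(−k₁t) − e^(−k₂t)).
e^(−k₁t) = e^(−0.160×2.26) = e^(−0.3616) = 0.6966; e^(−k₂t) = e^(−5.175) = 0.005654.
C_B = 0.160×1.70/(2.29−0.160) × (0.6966−0.005654) = 0.1277×0.6909 = 0.08823 kmol/m³.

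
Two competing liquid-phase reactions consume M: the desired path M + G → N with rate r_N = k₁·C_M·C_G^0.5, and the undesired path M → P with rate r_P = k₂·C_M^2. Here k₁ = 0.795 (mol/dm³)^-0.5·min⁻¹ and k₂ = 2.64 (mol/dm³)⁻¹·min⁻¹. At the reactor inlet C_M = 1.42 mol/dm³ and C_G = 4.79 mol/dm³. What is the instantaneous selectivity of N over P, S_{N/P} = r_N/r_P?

S_{N/P} = r_N/r_P = (k₁·C_M·C_G^0.5)/(k₂·C_M^2) = (k₁/k₂)·C_M⁻¹·C_G^0.5.
= (0.795×1.420×4.790^0.5) / (2.64×1.420^2) = 2.471/5.323 = 0.464.

0.464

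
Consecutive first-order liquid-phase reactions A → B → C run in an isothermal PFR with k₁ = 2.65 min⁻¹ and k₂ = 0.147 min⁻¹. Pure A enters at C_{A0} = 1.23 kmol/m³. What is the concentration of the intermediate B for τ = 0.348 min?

0.719 kmol/m³

Solving the coupled first-order balances gives C_B(τ) = [k₁/(k₂−k₁)]·C_{A0}·(e^(−k₁τ) − e^(−k₂τ)).
e^(−k₁τ) = e^(−2.65×0.348) = e^(−0.9222) = 0.3976; e^(−k₂τ) = e^(−0.05116) = 0.9501.
C_B = 2.65×1.23/(0.147−2.65) × (0.3976−0.9501) = (-1.302)×(-0.5525) = 0.7195 kmol/m³.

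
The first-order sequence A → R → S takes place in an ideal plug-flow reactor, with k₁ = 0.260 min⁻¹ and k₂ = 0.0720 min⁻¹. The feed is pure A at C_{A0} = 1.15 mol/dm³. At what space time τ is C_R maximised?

Setting dC_R/dτ = 0 gives τ_opt = ln(k₂/k₁)/(k₂−k₁).
= ln(0.0720/0.260)/(0.0720−0.260) = ln(0.2769)/-0.1880 = -1.284/-0.1880 = 6.83 min.

6.83 min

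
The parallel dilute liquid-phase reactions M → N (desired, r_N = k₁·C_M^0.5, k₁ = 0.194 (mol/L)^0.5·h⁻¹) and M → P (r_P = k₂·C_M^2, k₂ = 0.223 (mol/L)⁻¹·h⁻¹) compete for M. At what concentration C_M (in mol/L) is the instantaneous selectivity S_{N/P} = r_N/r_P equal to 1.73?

0.632 mol/L

S_{N/P} = (k₁/k₂)·C_M^-1.5 ⇒ C_M = (S·k₂/k₁)^(1/(-1.5)).
= (1.73×0.223/0.194)^(-0.6667) = (1.989)^(-0.6667) = 0.632 mol/L.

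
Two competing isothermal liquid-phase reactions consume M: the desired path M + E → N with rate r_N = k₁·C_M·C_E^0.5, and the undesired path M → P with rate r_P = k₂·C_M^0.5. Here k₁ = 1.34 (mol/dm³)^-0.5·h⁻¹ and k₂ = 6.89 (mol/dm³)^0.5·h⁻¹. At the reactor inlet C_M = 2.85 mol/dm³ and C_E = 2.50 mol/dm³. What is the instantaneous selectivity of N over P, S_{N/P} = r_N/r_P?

0.519

S_{N/P} = r_N/r_P = (k₁·C_M·C_E^0.5)/(k₂·C_M^0.5) = (k₁/k₂)·C_M^0.5·C_E^0.5.
= (1.34×2.850×2.500^0.5) / (6.89×2.850^0.5) = 6.038/11.63 = 0.519.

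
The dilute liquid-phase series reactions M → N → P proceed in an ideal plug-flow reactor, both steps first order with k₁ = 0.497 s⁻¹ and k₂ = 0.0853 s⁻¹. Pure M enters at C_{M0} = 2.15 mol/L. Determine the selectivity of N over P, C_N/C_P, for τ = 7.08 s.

Solving the coupled first-order balances gives C_N(τ) = [k₁/(k₂−k₁)]·C_{M0}·(e^(−k₁τ) − e^(−k₂τ)).
e^(−k₁τ) = e^(−0.497×7.08) = e^(−3.519) = 0.02964; e^(−k₂τ) = e^(−0.6039) = 0.5467.
C_N = 0.497×2.15/(0.0853−0.497) × (0.02964−0.5467) = (-2.595)×(-0.5170) = 1.342 mol/L.
C_M = C_{M0}e^(−k₁τ) = 0.06372 mol/L, so C_P = C_{M0}−C_M−C_N = 0.7444 mol/L; C_N/C_P = 1.80.

1.80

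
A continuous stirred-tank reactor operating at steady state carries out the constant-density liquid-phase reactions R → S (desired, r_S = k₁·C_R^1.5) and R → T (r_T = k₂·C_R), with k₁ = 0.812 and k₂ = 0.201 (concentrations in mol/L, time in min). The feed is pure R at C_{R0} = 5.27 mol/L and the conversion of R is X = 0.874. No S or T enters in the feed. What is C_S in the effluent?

Exit C_R = C_{R0}(1−X) = 5.27×0.126 = 0.6640 mol/L.
Rates in a CSTR are evaluated at the outlet concentration: r_S = 0.812×0.6640^1.5 = 0.4394, r_T = 0.201×0.6640 = 0.1335.
Fraction of consumed R going to S: r_S/(r_S+r_T) = 0.7670.
C_S = 0.7670·C_{R0}·X = 0.7670×5.27×0.874 = 3.53 mol/L.

3.53 mol/L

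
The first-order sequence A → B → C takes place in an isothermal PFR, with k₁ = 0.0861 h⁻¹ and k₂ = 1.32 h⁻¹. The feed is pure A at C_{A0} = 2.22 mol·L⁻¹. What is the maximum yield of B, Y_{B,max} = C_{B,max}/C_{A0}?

For a first-order series the maximum intermediate yield is C_{B,max}/C_{A0} = (k₁/k₂)^[k₂/(k₂−k₁)].
= (0.0861/1.32)^(1.32/(1.32−0.0861)) = (0.06523)^(1.070) = 0.05391.

0.0539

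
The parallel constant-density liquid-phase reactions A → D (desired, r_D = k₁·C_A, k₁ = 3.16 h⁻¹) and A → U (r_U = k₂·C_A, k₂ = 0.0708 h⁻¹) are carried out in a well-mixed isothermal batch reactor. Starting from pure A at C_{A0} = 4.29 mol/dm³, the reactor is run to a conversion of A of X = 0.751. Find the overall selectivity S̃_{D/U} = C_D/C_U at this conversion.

44.6

C_A = C_{A0}(1−X) = 1.068 mol/dm³.
Both paths are first order in A, so the instantaneous fraction to D is constant: dC_D/d(−C_A) = k₁/(k₁+k₂) = 0.9781.
C_D = 0.9781·(C_{A0}−C_A) = 0.9781×3.222 = 3.15 mol/dm³.
C_U = (C_{A0}−C_A)−C_D = 0.07060 mol/dm³; S̃_{D/U} = 3.151/0.07060 = 44.6.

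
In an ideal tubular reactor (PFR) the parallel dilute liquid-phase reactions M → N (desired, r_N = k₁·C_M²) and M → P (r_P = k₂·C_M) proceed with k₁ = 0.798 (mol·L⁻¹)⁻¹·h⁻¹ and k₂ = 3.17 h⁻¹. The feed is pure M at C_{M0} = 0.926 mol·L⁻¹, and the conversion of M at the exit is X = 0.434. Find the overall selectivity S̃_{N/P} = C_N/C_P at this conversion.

C_M = C_{M0}(1−X) = 0.5241 mol·L⁻¹.
Along a PFR/batch, dC_P/dC_M = −r_P/(r_N+r_P) = −k₂/(k₂+k₁·C_M).
Integrating from C_{M0} to C_M: C_P = (3.17/0.798)·ln[(3.17+0.798·0.926)/(3.17+0.798·0.524)] = 3.972·ln(3.909/3.588) = 0.3401 mol·L⁻¹.
Then C_N = (C_{M0}−C_M) − C_P = 0.4019 − 0.3401 = 0.06182 mol·L⁻¹.
S̃_{N/P} = C_N/C_P = 0.06182/0.3401 = 0.182.

0.182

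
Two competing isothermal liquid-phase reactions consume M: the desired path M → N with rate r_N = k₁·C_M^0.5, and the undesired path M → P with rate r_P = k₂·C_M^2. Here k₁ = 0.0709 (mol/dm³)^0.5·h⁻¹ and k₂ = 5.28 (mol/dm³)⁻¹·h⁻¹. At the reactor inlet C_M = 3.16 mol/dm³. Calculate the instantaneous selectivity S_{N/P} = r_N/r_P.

0.00239

S_{N/P} = r_N/r_P = (k₁·C_M^0.5)/(k₂·C_M^2) = (k₁/k₂)·C_M^-1.5.
= (0.0709×3.160^0.5) / (5.28×3.160^2) = 0.1260/52.72 = 0.00239.
The undesired path is higher order in M, so low C_M (CSTR or dilute feed) favours N.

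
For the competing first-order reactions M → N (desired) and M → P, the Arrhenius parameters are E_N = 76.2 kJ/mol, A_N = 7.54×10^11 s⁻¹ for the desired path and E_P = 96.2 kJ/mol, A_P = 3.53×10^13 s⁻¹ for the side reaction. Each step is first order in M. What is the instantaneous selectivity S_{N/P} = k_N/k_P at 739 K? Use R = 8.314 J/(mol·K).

Since both paths have the same order in M, the concentration cancels and S_{N/P} = k_N/k_P = (A_N/A_P)·exp[(E_P−E_N)/(RT)].
(E_P−E_N)/(RT) = (96.2−76.2)×10³/(8.314×739) = 20000/6144 = 3.255.
k_N/k_P = (7.54×10^11/3.53×10^13)·exp(3.255) = 0.02136 × 25.92 = 0.554.

0.554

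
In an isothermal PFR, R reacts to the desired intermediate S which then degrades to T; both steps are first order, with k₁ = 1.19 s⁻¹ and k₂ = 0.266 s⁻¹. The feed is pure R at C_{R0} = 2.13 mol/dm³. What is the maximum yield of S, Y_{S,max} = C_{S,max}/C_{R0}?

At the optimum, C_{S,max}/C_{R0} = (k₁/k₂)^[k₂/(k₂−k₁)].
= (1.19/0.266)^(0.266/(0.266−1.19)) = (4.474)^(-0.2879) = 0.6497.

0.650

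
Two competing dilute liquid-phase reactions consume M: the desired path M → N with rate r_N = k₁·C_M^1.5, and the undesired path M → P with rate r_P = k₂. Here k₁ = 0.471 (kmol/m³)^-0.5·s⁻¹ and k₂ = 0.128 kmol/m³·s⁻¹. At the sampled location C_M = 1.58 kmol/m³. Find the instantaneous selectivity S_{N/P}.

S_{N/P} = r_N/r_P = (k₁·C_M^1.5)/(k₂) = (k₁/k₂)·C_M^1.5.
= (0.471×1.580^1.5) / (0.128) = 0.9354/0.1280 = 7.31.

7.31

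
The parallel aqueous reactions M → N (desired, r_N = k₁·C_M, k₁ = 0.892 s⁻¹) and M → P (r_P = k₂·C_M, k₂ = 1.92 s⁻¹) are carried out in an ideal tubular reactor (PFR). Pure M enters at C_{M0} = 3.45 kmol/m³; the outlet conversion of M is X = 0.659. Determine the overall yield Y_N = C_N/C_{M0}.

C_M = C_{M0}(1−X) = 1.176 kmol/m³.
Both paths are first order in M, so the instantaneous fraction to N is constant: dC_N/d(−C_M) = k₁/(k₁+k₂) = 0.3172.
C_N = 0.3172·(C_{M0}−C_M) = 0.3172×2.274 = 0.721 kmol/m³.
Y_N = C_N/C_{M0} = 0.7212/3.45 = 0.209.

0.209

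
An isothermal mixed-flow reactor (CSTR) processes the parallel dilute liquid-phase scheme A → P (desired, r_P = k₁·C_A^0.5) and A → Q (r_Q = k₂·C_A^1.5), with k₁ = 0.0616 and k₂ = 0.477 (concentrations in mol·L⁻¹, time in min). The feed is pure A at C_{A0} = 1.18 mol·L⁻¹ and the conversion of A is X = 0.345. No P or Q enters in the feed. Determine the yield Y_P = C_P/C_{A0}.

0.0494

Exit C_A = C_{A0}(1−X) = 1.18×0.655 = 0.7729 mol·L⁻¹.
In a CSTR the entire volume is at exit conditions, so r_P = 0.0616×0.7729^0.5 = 0.05416 and r_Q = 0.477×0.7729^1.5 = 0.3241.
Fraction of consumed A going to P: r_P/(r_P+r_Q) = 0.1432.
C_P = 0.1432·C_{A0}·X = 0.1432×1.18×0.345 = 0.0583 mol·L⁻¹; Y_P = C_P/C_{A0} = 0.0494.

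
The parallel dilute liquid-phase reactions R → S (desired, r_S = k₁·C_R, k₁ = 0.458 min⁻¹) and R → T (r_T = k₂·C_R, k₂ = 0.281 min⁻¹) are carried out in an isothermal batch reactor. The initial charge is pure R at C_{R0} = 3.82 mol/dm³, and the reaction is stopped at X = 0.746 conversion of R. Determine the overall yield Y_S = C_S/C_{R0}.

0.462

C_R = C_{R0}(1−X) = 0.9703 mol/dm³.
Both paths are first order in R, so the instantaneous fraction to S is constant: dC_S/d(−C_R) = k₁/(k₁+k₂) = 0.6198.
C_S = 0.6198·(C_{R0}−C_R) = 0.6198×2.850 = 1.77 mol/dm³.
Y_S = C_S/C_{R0} = 1.766/3.82 = 0.462.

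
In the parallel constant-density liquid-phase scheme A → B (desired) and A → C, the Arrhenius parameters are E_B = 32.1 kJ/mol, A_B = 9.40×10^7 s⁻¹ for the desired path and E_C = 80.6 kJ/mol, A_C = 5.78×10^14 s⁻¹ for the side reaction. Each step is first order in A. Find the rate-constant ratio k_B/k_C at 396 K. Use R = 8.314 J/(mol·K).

Since both paths have the same order in A, the concentration cancels and S_{B/C} = k_B/k_C = (A_B/A_C)·exp[(E_C−E_B)/(RT)].
(E_C−E_B)/(RT) = (80.6−32.1)×10³/(8.314×396) = 48500/3292 = 14.73.
k_B/k_C = (9.40×10^7/5.78×10^14)·exp(14.73) = 1.626×10^-7 × 2.498×10^6 = 0.406.

0.406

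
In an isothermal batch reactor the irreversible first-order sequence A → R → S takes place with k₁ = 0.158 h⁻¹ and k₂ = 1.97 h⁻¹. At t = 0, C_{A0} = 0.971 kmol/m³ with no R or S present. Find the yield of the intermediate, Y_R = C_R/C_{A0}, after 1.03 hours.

For first-order series with pure A initially, C_R(t) = k₁C_{A0}/(k₂−k₁)·(e^(−k₁t) − e^(−k₂t)).
e^(−k₁t) = e^(−0.158×1.03) = e^(−0.1627) = 0.8498; e^(−k₂t) = e^(−2.029) = 0.1315.
C_R = 0.158×0.971/(1.97−0.158) × (0.8498−0.1315) = 0.08467×0.7184 = 0.06082 kmol/m³.
Y_R = C_R/C_{A0} = 0.06082/0.971 = 0.0626.

0.0626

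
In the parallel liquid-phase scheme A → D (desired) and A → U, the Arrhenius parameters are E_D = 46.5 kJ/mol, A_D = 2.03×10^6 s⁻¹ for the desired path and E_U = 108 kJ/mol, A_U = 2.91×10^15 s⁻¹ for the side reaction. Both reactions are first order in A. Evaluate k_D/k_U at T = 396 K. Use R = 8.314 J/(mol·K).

0.0904

Since both paths have the same order in A, the concentration cancels and S_{D/U} = k_D/k_U = (A_D/A_U)·exp[(E_U−E_D)/(RT)].
(E_U−E_D)/(RT) = (108−46.5)×10³/(8.314×396) = 61500/3292 = 18.68.
k_D/k_U = (2.03×10^6/2.91×10^15)·exp(18.68) = 6.976×10^-10 × 1.296×10^8 = 0.0904.
Since E_D < E_U, lowering the temperature improves selectivity toward D.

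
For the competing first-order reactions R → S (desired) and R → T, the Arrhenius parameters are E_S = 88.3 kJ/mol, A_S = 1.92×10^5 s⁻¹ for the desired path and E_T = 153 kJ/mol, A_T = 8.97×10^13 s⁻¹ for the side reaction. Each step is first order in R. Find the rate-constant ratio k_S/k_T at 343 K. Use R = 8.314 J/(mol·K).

k_S/k_T = (A_S/A_T)·exp[−(E_S−E_T)/(RT)] = (A_S/A_T)·exp[(E_T−E_S)/(RT)].
(E_T−E_S)/(RT) = (153−88.3)×10³/(8.314×343) = 64700/2852 = 22.69.
k_S/k_T = (1.92×10^5/8.97×10^13)·exp(22.69) = 2.140×10^-9 × 7.134×10^9 = 15.3.
Since E_S < E_T, lowering the temperature improves selectivity toward S.

15.3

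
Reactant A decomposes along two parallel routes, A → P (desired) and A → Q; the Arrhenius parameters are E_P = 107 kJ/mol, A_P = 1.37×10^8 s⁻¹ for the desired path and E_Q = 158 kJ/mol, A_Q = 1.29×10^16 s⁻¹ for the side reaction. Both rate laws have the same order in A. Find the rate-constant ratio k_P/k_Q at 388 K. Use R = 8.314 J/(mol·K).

0.0780

With equal orders, S_{P/Q} = k_P/k_Q = (A_P/A_Q)·exp[(E_Q−E_P)/(RT)].
(E_Q−E_P)/(RT) = (158−107)×10³/(8.314×388) = 51000/3226 = 15.81.
k_P/k_Q = (1.37×10^8/1.29×10^16)·exp(15.81) = 1.062×10^-8 × 7.348×10^6 = 0.0780.
Since E_P < E_Q, lowering the temperature improves selectivity toward P.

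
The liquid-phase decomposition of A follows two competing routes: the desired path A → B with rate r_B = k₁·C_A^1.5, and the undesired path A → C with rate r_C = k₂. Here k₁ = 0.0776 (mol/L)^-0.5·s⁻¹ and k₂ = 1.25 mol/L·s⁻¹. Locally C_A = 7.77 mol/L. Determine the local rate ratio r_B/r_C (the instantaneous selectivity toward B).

S_{B/C} = r_B/r_C = (k₁·C_A^1.5)/(k₂) = (k₁/k₂)·C_A^1.5.
= (0.0776×7.770^1.5) / (1.25) = 1.681/1.250 = 1.34.
Since the desired path is higher order in A, keeping C_A high (PFR or concentrated feed) favours B.

1.34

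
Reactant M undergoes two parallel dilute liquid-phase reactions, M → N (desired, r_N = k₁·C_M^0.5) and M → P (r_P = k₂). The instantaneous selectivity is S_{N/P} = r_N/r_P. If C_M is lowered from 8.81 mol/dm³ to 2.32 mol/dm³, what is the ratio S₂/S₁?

S_{N/P} = (k₁/k₂)·C_M^0.5, so S₂/S₁ = (C_{M,2}/C_{M,1})^0.5.
= (2.32/8.81)^0.5 = (0.2633)^0.5 = 0.513.
Selectivity toward N falls as C_M falls — high-concentration operation is favoured.

0.513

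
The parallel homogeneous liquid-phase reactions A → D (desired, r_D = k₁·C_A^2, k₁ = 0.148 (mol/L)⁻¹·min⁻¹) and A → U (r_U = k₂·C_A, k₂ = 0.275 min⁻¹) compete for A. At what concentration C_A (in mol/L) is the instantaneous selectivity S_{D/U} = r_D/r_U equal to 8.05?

S_{D/U} = (k₁/k₂)·C_A ⇒ C_A = S·k₂/k₁.
= 8.05×0.275/0.148 = 15.0 mol/L.

15.0 mol/L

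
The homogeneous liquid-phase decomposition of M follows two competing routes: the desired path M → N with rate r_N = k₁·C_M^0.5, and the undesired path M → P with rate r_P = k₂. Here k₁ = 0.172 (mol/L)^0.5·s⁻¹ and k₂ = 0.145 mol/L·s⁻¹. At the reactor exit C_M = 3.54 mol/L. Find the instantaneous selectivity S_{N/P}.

2.23

S_{N/P} = r_N/r_P = (k₁·C_M^0.5)/(k₂) = (k₁/k₂)·C_M^0.5.
= (0.172×3.540^0.5) / (0.145) = 0.3236/0.1450 = 2.23.
Since the desired path is higher order in M, keeping C_M high (PFR or concentrated feed) favours N.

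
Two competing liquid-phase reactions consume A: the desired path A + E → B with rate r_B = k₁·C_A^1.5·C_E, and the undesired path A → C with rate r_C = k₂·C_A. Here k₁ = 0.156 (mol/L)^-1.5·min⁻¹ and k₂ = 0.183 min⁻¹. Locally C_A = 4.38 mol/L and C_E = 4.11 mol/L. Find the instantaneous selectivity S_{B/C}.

7.33

S_{B/C} = r_B/r_C = (k₁·C_A^1.5·C_E)/(k₂·C_A) = (k₁/k₂)·C_A^0.5·C_E.
= (0.156×4.380^1.5×4.110) / (0.183×4.380) = 5.877/0.8015 = 7.33.
Since the desired path is higher order in A, keeping C_A high (PFR or concentrated feed) favours B.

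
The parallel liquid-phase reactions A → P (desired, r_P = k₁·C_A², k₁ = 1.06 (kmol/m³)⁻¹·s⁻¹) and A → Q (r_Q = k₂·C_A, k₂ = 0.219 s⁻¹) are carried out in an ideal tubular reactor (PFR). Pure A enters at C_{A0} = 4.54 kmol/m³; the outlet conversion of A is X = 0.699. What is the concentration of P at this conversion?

C_A = C_{A0}(1−X) = 1.367 kmol/m³.
Along a PFR/batch, dC_Q/dC_A = −r_Q/(r_P+r_Q) = −k₂/(k₂+k₁·C_A).
Integrating from C_{A0} to C_A: C_Q = (0.219/1.06)·ln[(0.219+1.06·4.54)/(0.219+1.06·1.37)] = 0.2066·ln(5.031/1.668) = 0.2282 kmol/m³.
Then C_P = (C_{A0}−C_A) − C_Q = 3.173 − 0.2282 = 2.945 kmol/m³.

2.95 kmol/m³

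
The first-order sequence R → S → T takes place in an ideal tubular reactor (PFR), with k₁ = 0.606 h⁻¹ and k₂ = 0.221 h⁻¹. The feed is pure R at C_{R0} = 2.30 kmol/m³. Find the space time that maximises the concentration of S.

The intermediate peaks when r₁ = r₂, i.e. k₁e^(−k₁τ) = k₂e^(−k₂τ), giving τ_opt = ln(k₂/k₁)/(k₂−k₁).
= ln(0.221/0.606)/(0.221−0.606) = ln(0.3647)/-0.3850 = -1.009/-0.3850 = 2.62 h.

2.62 h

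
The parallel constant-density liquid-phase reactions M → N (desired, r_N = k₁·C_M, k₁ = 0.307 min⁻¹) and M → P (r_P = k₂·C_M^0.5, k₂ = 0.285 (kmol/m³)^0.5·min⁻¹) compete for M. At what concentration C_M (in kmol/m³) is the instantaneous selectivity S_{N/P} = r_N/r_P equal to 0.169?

0.0246 kmol/m³

S_{N/P} = (k₁/k₂)·C_M^0.5 ⇒ C_M = (S·k₂/k₁)^(2).
= (0.169×0.285/0.307)^(2) = (0.1569)^(2) = 0.0246 kmol/m³.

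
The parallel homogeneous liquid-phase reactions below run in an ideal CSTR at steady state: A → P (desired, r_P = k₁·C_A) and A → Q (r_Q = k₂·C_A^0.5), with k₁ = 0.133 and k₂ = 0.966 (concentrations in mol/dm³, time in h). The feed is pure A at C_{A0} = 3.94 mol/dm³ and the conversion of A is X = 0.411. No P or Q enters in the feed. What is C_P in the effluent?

0.281 mol/dm³

Exit C_A = C_{A0}(1−X) = 3.94×0.589 = 2.321 mol/dm³.
A CSTR operates uniformly at the exit composition, giving r_P = 0.3086 and r_Q = 1.472 (each k·C_A^n at C_A = 2.321).
Fraction of consumed A going to P: r_P/(r_P+r_Q) = 0.1734.
C_P = 0.1734·C_{A0}·X = 0.1734×3.94×0.411 = 0.281 mol/dm³.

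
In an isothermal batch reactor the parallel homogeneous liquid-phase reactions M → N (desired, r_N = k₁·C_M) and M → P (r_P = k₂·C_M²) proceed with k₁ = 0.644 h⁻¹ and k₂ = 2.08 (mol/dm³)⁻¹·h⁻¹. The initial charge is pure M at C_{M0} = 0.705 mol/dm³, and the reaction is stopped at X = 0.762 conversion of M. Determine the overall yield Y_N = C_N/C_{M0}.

0.331

C_M = C_{M0}(1−X) = 0.1678 mol/dm³.
Along a PFR/batch, dC_N/dC_M = −r_N/(r_N+r_P) = −k₁/(k₁+k₂·C_M).
Integrating from C_{M0} to C_M: C_N = (0.644/2.08)·ln[(0.644+2.08·0.705)/(0.644+2.08·0.168)] = 0.3096·ln(2.110/0.9930) = 0.2334 mol/dm³.
Y_N = C_N/C_{M0} = 0.2334/0.705 = 0.331.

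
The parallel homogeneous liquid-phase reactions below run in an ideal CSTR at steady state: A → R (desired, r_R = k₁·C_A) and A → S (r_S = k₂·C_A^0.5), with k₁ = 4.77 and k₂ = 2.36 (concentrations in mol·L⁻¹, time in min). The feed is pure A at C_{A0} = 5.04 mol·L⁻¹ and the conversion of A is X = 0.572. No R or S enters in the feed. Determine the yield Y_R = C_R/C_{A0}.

Exit C_A = C_{A0}(1−X) = 5.04×0.428 = 2.157 mol·L⁻¹.
In a CSTR the entire volume is at exit conditions, so r_R = 4.77×2.157 = 10.29 and r_S = 2.36×2.157^0.5 = 3.466.
Fraction of consumed A going to R: r_R/(r_R+r_S) = 0.7480.
C_R = 0.7480·C_{A0}·X = 0.7480×5.04×0.572 = 2.16 mol·L⁻¹; Y_R = C_R/C_{A0} = 0.428.

0.428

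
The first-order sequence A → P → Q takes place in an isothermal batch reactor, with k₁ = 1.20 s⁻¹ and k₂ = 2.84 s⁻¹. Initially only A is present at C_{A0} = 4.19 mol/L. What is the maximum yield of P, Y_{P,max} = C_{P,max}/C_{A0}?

0.225

For a first-order series the maximum intermediate yield is C_{P,max}/C_{A0} = (k₁/k₂)^[k₂/(k₂−k₁)].
= (1.20/2.84)^(2.84/(2.84−1.20)) = (0.4225)^(1.732) = 0.2250.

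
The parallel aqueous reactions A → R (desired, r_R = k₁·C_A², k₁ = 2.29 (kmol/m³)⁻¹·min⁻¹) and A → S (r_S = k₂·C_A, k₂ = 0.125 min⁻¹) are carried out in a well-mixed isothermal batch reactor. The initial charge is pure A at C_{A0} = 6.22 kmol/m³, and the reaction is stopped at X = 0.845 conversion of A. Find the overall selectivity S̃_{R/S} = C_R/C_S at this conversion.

C_A = C_{A0}(1−X) = 0.9641 kmol/m³.
Along a PFR/batch, dC_S/dC_A = −r_S/(r_R+r_S) = −k₂/(k₂+k₁·C_A).
Integrating from C_{A0} to C_A: C_S = (0.125/2.29)·ln[(0.125+2.29·6.22)/(0.125+2.29·0.964)] = 0.05459·ln(14.37/2.333) = 0.09924 kmol/m³.
Then C_R = (C_{A0}−C_A) − C_S = 5.256 − 0.09924 = 5.157 kmol/m³.
S̃_{R/S} = C_R/C_S = 5.157/0.09924 = 52.0.

52.0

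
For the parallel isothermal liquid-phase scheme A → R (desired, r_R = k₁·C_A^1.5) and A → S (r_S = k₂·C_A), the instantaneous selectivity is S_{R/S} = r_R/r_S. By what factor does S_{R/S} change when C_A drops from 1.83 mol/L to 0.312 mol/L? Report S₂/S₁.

S_{R/S} = (k₁/k₂)·C_A^0.5, so S₂/S₁ = (C_{A,2}/C_{A,1})^0.5.
= (0.312/1.83)^0.5 = (0.1705)^0.5 = 0.413.
Selectivity toward R falls as C_A falls — high-concentration operation is favoured.

0.413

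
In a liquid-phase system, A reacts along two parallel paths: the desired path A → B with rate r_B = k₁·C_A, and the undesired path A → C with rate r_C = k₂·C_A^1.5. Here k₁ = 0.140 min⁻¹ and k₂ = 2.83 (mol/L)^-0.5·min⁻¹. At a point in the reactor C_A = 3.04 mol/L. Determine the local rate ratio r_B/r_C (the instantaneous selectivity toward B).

0.0284

S_{B/C} = r_B/r_C = (k₁·C_A)/(k₂·C_A^1.5) = (k₁/k₂)·C_A^-0.5.
= (0.140×3.040) / (2.83×3.040^1.5) = 0.4256/15.00 = 0.0284.
The undesired path is higher order in A, so low C_A (CSTR or dilute feed) favours B.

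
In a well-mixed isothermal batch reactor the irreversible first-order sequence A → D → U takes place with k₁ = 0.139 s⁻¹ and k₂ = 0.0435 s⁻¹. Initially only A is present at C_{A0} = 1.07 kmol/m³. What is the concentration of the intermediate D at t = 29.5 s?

Solving the coupled first-order balances gives C_D(t) = [k₁/(k₂−k₁)]·C_{A0}·(e^(−k₁t) − e^(−k₂t)).
e^(−k₁t) = e^(−0.139×29.5) = e^(−4.101) = 0.01656; e^(−k₂t) = e^(−1.283) = 0.2771.
C_D = 0.139×1.07/(0.0435−0.139) × (0.01656−0.2771) = (-1.557)×(-0.2606) = 0.4058 kmol/m³.

0.406 kmol/m³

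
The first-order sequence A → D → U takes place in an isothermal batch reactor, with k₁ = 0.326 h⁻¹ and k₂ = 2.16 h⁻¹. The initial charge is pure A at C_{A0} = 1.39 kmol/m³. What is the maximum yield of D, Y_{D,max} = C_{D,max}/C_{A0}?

At the optimum, C_{D,max}/C_{A0} = (k₁/k₂)^[k₂/(k₂−k₁)].
= (0.326/2.16)^(2.16/(2.16−0.326)) = (0.1509)^(1.178) = 0.1078.

0.108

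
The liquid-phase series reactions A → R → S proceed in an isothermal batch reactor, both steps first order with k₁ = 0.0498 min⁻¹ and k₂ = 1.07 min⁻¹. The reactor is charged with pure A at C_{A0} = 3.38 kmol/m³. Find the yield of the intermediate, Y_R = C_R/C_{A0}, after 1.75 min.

The intermediate concentration in a first-order A→B→C sequence is C_R = k₁C_{A0}(e^(−k₁t) − e^(−k₂t))/(k₂−k₁).
e^(−k₁t) = e^(−0.0498×1.75) = e^(−0.08715) = 0.9165; e^(−k₂t) = e^(−1.873) = 0.1537.
C_R = 0.0498×3.38/(1.07−0.0498) × (0.9165−0.1537) = 0.1650×0.7628 = 0.1259 kmol/m³.
Y_R = C_R/C_{A0} = 0.1259/3.38 = 0.0372.

0.0372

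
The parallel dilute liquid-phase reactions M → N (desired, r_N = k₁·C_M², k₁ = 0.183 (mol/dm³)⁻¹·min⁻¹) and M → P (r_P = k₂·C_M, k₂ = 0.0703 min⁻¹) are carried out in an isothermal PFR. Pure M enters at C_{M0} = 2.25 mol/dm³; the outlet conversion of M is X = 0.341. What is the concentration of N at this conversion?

0.635 mol/dm³

C_M = C_{M0}(1−X) = 1.483 mol/dm³.
Along a PFR/batch, dC_P/dC_M = −r_P/(r_N+r_P) = −k₂/(k₂+k₁·C_M).
Integrating from C_{M0} to C_M: C_P = (0.0703/0.183)·ln[(0.0703+0.183·2.25)/(0.0703+0.183·1.48)] = 0.3842·ln(0.4820/0.3416) = 0.1323 mol/dm³.
Then C_N = (C_{M0}−C_M) − C_P = 0.7672 − 0.1323 = 0.6350 mol/dm³.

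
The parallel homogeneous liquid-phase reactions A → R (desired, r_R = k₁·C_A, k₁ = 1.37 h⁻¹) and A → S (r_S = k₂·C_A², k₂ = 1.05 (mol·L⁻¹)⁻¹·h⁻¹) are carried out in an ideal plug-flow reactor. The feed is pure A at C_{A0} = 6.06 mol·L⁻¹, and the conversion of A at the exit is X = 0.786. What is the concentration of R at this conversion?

C_A = C_{A0}(1−X) = 1.297 mol·L⁻¹.
Along a PFR/batch, dC_R/dC_A = −r_R/(r_R+r_S) = −k₁/(k₁+k₂·C_A).
Integrating from C_{A0} to C_A: C_R = (1.37/1.05)·ln[(1.37+1.05·6.06)/(1.37+1.05·1.30)] = 1.305·ln(7.733/2.732) = 1.358 mol·L⁻¹.

1.36 mol·L⁻¹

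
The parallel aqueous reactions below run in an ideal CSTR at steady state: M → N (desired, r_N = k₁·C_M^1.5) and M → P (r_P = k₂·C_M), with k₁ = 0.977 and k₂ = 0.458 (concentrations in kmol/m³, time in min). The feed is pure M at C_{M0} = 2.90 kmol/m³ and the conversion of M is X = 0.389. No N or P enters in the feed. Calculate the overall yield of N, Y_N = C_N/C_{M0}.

0.288

Exit C_M = C_{M0}(1−X) = 2.90×0.611 = 1.772 kmol/m³.
Rates in a CSTR are evaluated at the outlet concentration: r_N = 0.977×1.772^1.5 = 2.304, r_P = 0.458×1.772 = 0.8115.
Fraction of consumed M going to N: r_N/(r_N+r_P) = 0.7396.
C_N = 0.7396·C_{M0}·X = 0.7396×2.90×0.389 = 0.834 kmol/m³; Y_N = C_N/C_{M0} = 0.288.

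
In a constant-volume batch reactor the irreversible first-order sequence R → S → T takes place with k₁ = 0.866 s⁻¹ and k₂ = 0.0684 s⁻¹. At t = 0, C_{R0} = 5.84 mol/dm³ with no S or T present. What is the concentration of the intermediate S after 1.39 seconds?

For first-order series with pure R initially, C_S(t) = k₁C_{R0}/(k₂−k₁)·(e^(−k₁t) − e^(−k₂t)).
e^(−k₁t) = e^(−0.866×1.39) = e^(−1.204) = 0.3001; e^(−k₂t) = e^(−0.09508) = 0.9093.
C_S = 0.866×5.84/(0.0684−0.866) × (0.3001−0.9093) = (-6.341)×(-0.6092) = 3.863 mol/dm³.

3.86 mol/dm³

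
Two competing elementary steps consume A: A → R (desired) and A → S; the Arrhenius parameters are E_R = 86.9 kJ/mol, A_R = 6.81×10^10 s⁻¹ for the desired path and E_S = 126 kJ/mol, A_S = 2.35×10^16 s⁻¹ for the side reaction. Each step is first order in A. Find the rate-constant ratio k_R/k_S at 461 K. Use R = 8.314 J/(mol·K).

0.0781

Since both paths have the same order in A, the concentration cancels and S_{R/S} = k_R/k_S = (A_R/A_S)·exp[(E_S−E_R)/(RT)].
(E_S−E_R)/(RT) = (126−86.9)×10³/(8.314×461) = 39100/3833 = 10.20.
k_R/k_S = (6.81×10^10/2.35×10^16)·exp(10.20) = 2.898×10^-6 × 26945 = 0.0781.
Since E_R < E_S, lowering the temperature improves selectivity toward R.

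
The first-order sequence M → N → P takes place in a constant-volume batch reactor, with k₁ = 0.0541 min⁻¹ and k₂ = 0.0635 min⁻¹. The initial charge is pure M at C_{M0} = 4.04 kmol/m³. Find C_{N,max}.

Evaluating C_N at t_opt = ln(k₂/k₁)/(k₂−k₁) gives C_{N,max}/C_{M0} = (k₁/k₂)^[k₂/(k₂−k₁)].
= (0.0541/0.0635)^(0.0635/(0.0635−0.0541)) = (0.8520)^(6.755) = 0.3388.
C_{N,max} = 0.3388×4.04 = 1.37 kmol/m³.

1.37 kmol/m³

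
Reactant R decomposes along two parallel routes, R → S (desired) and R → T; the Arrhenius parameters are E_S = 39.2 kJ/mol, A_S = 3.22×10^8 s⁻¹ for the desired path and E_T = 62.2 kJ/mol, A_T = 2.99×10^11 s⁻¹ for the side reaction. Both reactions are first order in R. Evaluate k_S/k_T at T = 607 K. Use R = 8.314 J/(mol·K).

With equal orders, S_{S/T} = k_S/k_T = (A_S/A_T)·exp[(E_T−E_S)/(RT)].
(E_T−E_S)/(RT) = (62.2−39.2)×10³/(8.314×607) = 23000/5047 = 4.558.
k_S/k_T = (3.22×10^8/2.99×10^11)·exp(4.558) = 0.001077 × 95.35 = 0.103.

0.103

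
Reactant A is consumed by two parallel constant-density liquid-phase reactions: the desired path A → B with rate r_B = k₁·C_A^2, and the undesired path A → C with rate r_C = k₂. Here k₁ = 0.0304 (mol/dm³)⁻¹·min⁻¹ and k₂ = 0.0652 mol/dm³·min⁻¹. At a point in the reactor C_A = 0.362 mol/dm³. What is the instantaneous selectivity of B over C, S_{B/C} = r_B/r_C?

0.0611

S_{B/C} = r_B/r_C = (k₁·C_A^2)/(k₂) = (k₁/k₂)·C_A^2.
= (0.0304×0.3620^2) / (0.0652) = 0.003984/0.06520 = 0.0611.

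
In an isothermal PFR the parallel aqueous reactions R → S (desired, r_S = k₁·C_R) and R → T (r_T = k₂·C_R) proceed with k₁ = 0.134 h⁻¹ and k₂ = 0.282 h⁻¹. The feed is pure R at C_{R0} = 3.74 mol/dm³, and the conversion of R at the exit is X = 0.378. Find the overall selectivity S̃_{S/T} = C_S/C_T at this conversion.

0.475

C_R = C_{R0}(1−X) = 2.326 mol/dm³.
Both paths are first order in R, so the instantaneous fraction to S is constant: dC_S/d(−C_R) = k₁/(k₁+k₂) = 0.3221.
C_S = 0.3221·(C_{R0}−C_R) = 0.3221×1.414 = 0.455 mol/dm³.
C_T = (C_{R0}−C_R)−C_S = 0.9583 mol/dm³; S̃_{S/T} = 0.4554/0.9583 = 0.475.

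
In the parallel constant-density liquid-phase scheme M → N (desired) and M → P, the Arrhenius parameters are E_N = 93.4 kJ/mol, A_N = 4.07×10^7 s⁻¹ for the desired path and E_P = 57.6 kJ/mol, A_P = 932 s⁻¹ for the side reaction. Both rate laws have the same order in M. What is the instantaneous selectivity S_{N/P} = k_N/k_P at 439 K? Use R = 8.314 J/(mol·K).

k_N/k_P = (A_N/A_P)·exp[−(E_N−E_P)/(RT)] = (A_N/A_P)·exp[(E_P−E_N)/(RT)].
(E_P−E_N)/(RT) = (57.6−93.4)×10³/(8.314×439) = -35800/3650 = -9.809.
k_N/k_P = (4.07×10^7/932)·exp(-9.809) = 43670 × 5.497×10^-5 = 2.40.

2.40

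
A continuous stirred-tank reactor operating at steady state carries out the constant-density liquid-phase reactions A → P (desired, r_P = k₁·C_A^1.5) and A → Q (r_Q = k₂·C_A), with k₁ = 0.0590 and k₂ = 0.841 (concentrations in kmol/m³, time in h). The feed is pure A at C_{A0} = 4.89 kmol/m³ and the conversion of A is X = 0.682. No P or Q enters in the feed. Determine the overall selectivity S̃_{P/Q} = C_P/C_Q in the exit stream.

Exit C_A = C_{A0}(1−X) = 4.89×0.318 = 1.555 kmol/m³.
Rates in a CSTR are evaluated at the outlet concentration: r_P = 0.0590×1.555^1.5 = 0.1144, r_Q = 0.841×1.555 = 1.308.
Overall selectivity = C_P/C_Q = r_Pτ/(r_Qτ) = r_P/r_Q = 0.0875.

0.0875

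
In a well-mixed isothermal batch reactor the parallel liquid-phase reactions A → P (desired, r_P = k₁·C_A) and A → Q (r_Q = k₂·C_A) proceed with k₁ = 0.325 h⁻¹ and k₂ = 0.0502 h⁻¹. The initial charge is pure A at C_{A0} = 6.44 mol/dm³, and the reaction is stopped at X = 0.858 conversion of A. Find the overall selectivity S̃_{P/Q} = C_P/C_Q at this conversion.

6.47

C_A = C_{A0}(1−X) = 0.9145 mol/dm³.
Both paths are first order in A, so the instantaneous fraction to P is constant: dC_P/d(−C_A) = k₁/(k₁+k₂) = 0.8662.
C_P = 0.8662·(C_{A0}−C_A) = 0.8662×5.526 = 4.79 mol/dm³.
C_Q = (C_{A0}−C_A)−C_P = 0.7393 mol/dm³; S̃_{P/Q} = 4.786/0.7393 = 6.47.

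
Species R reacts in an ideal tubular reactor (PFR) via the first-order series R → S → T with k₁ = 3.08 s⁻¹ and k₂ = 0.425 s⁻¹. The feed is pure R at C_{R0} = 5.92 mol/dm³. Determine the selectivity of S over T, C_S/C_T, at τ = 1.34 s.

For first-order series with pure R initially, C_S(τ) = k₁C_{R0}/(k₂−k₁)·(e^(−k₁τ) − e^(−k₂τ)).
e^(−k₁τ) = e^(−3.08×1.34) = e^(−4.127) = 0.01613; e^(−k₂τ) = e^(−0.5695) = 0.5658.
C_S = 3.08×5.92/(0.425−3.08) × (0.01613−0.5658) = (-6.868)×(-0.5497) = 3.775 mol/dm³.
C_R = C_{R0}e^(−k₁τ) = 0.09548 mol/dm³, so C_T = C_{R0}−C_R−C_S = 2.050 mol/dm³; C_S/C_T = 1.84.

1.84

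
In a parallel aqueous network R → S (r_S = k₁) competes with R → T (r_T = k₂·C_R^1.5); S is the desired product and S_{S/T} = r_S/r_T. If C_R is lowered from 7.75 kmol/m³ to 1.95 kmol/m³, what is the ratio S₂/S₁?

7.92

S_{S/T} = (k₁/k₂)·C_R^-1.5, so S₂/S₁ = (C_{R,2}/C_{R,1})^-1.5.
= (1.95/7.75)^(-1.5) = (0.2516)^(-1.5) = 7.92.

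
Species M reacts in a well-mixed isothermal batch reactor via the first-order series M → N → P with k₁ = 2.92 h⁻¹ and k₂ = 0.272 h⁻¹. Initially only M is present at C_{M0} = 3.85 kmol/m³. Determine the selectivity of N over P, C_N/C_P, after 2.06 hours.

The intermediate concentration in a first-order A→B→C sequence is C_N = k₁C_{M0}(e^(−k₁t) − e^(−k₂t))/(k₂−k₁).
e^(−k₁t) = e^(−2.92×2.06) = e^(−6.015) = 0.002441; e^(−k₂t) = e^(−0.5603) = 0.5710.
C_N = 2.92×3.85/(0.272−2.92) × (0.002441−0.5710) = (-4.245)×(-0.5686) = 2.414 kmol/m³.
C_M = C_{M0}e^(−k₁t) = 0.009399 kmol/m³, so C_P = C_{M0}−C_M−C_N = 1.427 kmol/m³; C_N/C_P = 1.69.

1.69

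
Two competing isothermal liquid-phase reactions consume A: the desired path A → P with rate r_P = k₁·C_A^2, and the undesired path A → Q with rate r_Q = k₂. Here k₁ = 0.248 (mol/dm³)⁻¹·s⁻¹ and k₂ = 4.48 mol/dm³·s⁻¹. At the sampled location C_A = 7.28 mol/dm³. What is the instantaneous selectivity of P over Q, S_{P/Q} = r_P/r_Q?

2.93

S_{P/Q} = r_P/r_Q = (k₁·C_A^2)/(k₂) = (k₁/k₂)·C_A^2.
= (0.248×7.280^2) / (4.48) = 13.14/4.480 = 2.93.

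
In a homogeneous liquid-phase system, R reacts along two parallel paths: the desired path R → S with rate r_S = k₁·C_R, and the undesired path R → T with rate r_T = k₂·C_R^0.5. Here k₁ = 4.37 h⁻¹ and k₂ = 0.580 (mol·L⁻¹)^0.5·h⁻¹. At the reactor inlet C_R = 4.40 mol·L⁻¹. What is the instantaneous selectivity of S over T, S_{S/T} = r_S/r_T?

S_{S/T} = r_S/r_T = (k₁·C_R)/(k₂·C_R^0.5) = (k₁/k₂)·C_R^0.5.
= (4.37×4.400) / (0.580×4.400^0.5) = 19.23/1.217 = 15.8.
Since the desired path is higher order in R, keeping C_R high (PFR or concentrated feed) favours S.

15.8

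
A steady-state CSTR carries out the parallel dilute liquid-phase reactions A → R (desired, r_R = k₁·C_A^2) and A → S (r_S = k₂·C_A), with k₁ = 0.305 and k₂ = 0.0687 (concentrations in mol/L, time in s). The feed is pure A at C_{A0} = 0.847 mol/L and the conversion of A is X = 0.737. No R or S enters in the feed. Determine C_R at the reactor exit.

Exit C_A = C_{A0}(1−X) = 0.847×0.263 = 0.2228 mol/L.
Rates in a CSTR are evaluated at the outlet concentration: r_R = 0.305×0.2228^2 = 0.01513, r_S = 0.0687×0.2228 = 0.01530.
Fraction of consumed A going to R: r_R/(r_R+r_S) = 0.4972.
C_R = 0.4972·C_{A0}·X = 0.4972×0.847×0.737 = 0.310 mol/L.

0.310 mol/L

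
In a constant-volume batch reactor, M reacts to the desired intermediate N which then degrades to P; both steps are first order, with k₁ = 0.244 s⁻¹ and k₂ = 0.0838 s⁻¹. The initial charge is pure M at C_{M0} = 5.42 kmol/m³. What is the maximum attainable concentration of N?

3.10 kmol/m³

At the optimum, C_{N,max}/C_{M0} = (k₁/k₂)^[k₂/(k₂−k₁)].
= (0.244/0.0838)^(0.0838/(0.0838−0.244)) = (2.912)^(-0.5231) = 0.5718.
C_{N,max} = 0.5718×5.42 = 3.10 kmol/m³.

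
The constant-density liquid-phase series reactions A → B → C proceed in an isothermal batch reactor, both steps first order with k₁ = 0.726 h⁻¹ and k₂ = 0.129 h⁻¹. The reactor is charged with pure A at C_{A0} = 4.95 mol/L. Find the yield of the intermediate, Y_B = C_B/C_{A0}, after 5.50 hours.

For first-order series with pure A initially, C_B(t) = k₁C_{A0}/(k₂−k₁)·(e^(−k₁t) − e^(−k₂t)).
e^(−k₁t) = e^(−0.726×5.50) = e^(−3.993) = 0.01844; e^(−k₂t) = e^(−0.7095) = 0.4919.
C_B = 0.726×4.95/(0.129−0.726) × (0.01844−0.4919) = (-6.020)×(-0.4734) = 2.850 mol/L.
Y_B = C_B/C_{A0} = 2.850/4.95 = 0.576.

0.576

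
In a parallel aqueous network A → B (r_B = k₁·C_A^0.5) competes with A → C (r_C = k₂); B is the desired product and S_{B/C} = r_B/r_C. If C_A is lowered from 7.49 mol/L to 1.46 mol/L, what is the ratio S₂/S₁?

0.442

S_{B/C} = (k₁/k₂)·C_A^0.5, so S₂/S₁ = (C_{A,2}/C_{A,1})^0.5.
= (1.46/7.49)^0.5 = (0.1949)^0.5 = 0.442.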